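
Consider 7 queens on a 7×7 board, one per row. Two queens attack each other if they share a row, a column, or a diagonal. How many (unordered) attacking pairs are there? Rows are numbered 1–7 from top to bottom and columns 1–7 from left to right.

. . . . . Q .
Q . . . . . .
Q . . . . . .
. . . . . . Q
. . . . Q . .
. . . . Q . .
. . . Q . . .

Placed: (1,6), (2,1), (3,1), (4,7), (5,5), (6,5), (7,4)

Same column: (2,1)–(3,1) (column 1); (5,5)–(6,5) (column 5).
Same diagonal: (2,1)–(6,5) (|2−6| = |1−5| = 4); (4,7)–(6,5) (|4−6| = |7−5| = 2); (4,7)–(7,4) (|4−7| = |7−4| = 3); (6,5)–(7,4) (|6−7| = |5−4| = 1).
Total attacking pairs: 6.

6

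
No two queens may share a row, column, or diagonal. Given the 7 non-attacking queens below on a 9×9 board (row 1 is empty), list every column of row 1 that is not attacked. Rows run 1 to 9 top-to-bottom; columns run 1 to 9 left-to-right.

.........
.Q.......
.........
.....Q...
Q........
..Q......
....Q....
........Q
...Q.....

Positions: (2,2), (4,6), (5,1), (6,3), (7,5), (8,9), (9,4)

columns 7

(2,2) attacks row 1 at column 2 and diagonals 1, 3.
(4,6) attacks row 1 at column 6 and diagonals 3, 9.
(5,1) attacks row 1 at column 1 and diagonals 5.
(6,3) attacks row 1 at column 3 and diagonals 8.
(7,5) attacks row 1 at column 5.
(8,9) attacks row 1 at column 9 and diagonals 2.
(9,4) attacks row 1 at column 4.
Attacked columns: {1, 2, 3, 4, 5, 6, 8, 9}. Safe: {7}.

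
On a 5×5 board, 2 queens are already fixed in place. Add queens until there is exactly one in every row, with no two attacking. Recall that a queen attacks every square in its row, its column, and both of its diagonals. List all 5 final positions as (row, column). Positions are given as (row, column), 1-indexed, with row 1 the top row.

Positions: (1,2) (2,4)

(1,2) (2,4) (3,1) (4,3) (5,5)

Row 3: attacked by (1,2)→{2,4}; (2,4)→{3,4,5}. Safe: 1. Place at column 1.
Row 4: attacked by (1,2)→{2,5}; (2,4)→{2,4}; (3,1)→{1,2}. Safe: 3. Place at column 3.
Row 5: attacked by (1,2)→{2}; (2,4)→{1,4}; (3,1)→{1,3}; (4,3)→{2,3,4}. Safe: 5. Place at column 5.
Columns [2, 4, 1, 3, 5], r−c [-1, -2, 2, 1, 0], r+c [3, 6, 4, 7, 10] are all distinct, so no two queens attack.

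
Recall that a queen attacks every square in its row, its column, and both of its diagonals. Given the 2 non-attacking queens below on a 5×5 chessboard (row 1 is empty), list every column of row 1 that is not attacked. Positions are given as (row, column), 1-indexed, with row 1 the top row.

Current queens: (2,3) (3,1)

columns 5

(2,3) attacks row 1 at column 3 and diagonals 2, 4.
(3,1) attacks row 1 at column 1 and diagonals 3.
Attacked columns: {1, 2, 3, 4}. Safe: {5}.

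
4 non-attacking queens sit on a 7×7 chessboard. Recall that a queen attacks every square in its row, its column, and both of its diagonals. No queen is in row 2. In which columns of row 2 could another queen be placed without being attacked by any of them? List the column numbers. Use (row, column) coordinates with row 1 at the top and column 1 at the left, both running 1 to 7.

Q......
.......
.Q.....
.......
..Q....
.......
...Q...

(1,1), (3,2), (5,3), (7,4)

columns 5, 7

(1,1) attacks row 2 at column 1 and diagonals 2.
(3,2) attacks row 2 at column 2 and diagonals 1, 3.
(5,3) attacks row 2 at column 3 and diagonals 6.
(7,4) attacks row 2 at column 4.
Attacked columns: {1, 2, 3, 4, 6}. Safe: {5, 7}.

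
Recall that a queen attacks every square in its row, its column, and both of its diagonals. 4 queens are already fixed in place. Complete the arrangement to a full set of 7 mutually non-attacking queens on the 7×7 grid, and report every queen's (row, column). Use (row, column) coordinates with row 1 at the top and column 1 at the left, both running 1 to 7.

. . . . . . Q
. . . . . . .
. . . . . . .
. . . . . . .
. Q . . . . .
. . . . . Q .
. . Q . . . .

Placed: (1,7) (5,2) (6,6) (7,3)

(1,7) (2,4) (3,1) (4,5) (5,2) (6,6) (7,3)

Row 2: attacked by (1,7)→{6,7}; (5,2)→{2,5}; (6,6)→{2,6}; (7,3)→{3}. Safe: 1, 4. Place at column 4.
Row 3: attacked by (1,7)→{5,7}; (2,4)→{3,4,5}; (5,2)→{2,4}; (6,6)→{3,6}; (7,3)→{3,7}. Safe: 1. Place at column 1.
Row 4: attacked by (1,7)→{4,7}; (2,4)→{2,4,6}; (3,1)→{1,2}; (5,2)→{1,2,3}; (6,6)→{4,6}; (7,3)→{3,6}. Safe: 5. Place at column 5.
Columns [7, 4, 1, 5, 2, 6, 3], r−c [-6, -2, 2, -1, 3, 0, 4], r+c [8, 6, 4, 9, 7, 12, 10] are all distinct, so no two queens attack.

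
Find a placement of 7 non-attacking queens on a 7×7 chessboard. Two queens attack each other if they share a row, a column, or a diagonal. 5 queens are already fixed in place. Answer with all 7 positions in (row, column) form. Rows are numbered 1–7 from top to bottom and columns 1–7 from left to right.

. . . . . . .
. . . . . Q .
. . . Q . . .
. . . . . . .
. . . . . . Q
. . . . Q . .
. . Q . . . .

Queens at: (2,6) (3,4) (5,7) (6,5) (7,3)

Row 1: attacked by (2,6)→{5,6,7}; (3,4)→{2,4,6}; (5,7)→{3,7}; (6,5)→{5}; (7,3)→{3}. Safe: 1. Place at column 1.
Row 4: attacked by (1,1)→{1,4}; (2,6)→{4,6}; (3,4)→{3,4,5}; (5,7)→{6,7}; (6,5)→{3,5,7}; (7,3)→{3,6}. Safe: 2. Place at column 2.
Columns [1, 6, 4, 2, 7, 5, 3], r−c [0, -4, -1, 2, -2, 1, 4], r+c [2, 8, 7, 6, 12, 11, 10] are all distinct, so no two queens attack.

(1,1) (2,6) (3,4) (4,2) (5,7) (6,5) (7,3)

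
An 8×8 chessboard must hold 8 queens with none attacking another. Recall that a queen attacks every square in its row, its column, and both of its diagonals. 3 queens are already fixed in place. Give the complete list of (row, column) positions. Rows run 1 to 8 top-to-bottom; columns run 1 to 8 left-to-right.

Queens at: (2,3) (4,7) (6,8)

Row 1: attacked by (2,3)→{2,3,4}; (4,7)→{4,7}; (6,8)→{3,8}. Safe: 1, 5, 6. Place at column 6.
Row 3: attacked by (1,6)→{4,6,8}; (2,3)→{2,3,4}; (4,7)→{6,7,8}; (6,8)→{5,8}. Safe: 1. Place at column 1.
Row 5: attacked by (1,6)→{2,6}; (2,3)→{3,6}; (3,1)→{1,3}; (4,7)→{6,7,8}; (6,8)→{7,8}. Safe: 4, 5. Place at column 5.
Row 7: attacked by (1,6)→{6}; (2,3)→{3,8}; (3,1)→{1,5}; (4,7)→{4,7}; (5,5)→{3,5,7}; (6,8)→{7,8}. Safe: 2. Place at column 2.
Row 8: attacked by (1,6)→{6}; (2,3)→{3}; (3,1)→{1,6}; (4,7)→{3,7}; (5,5)→{2,5,8}; (6,8)→{6,8}; (7,2)→{1,2,3}. Safe: 4. Place at column 4.
Columns [6, 3, 1, 7, 5, 8, 2, 4], r−c [-5, -1, 2, -3, 0, -2, 5, 4], r+c [7, 5, 4, 11, 10, 14, 9, 12] are all distinct, so no two queens attack.

(1,6) (2,3) (3,1) (4,7) (5,5) (6,8) (7,2) (8,4)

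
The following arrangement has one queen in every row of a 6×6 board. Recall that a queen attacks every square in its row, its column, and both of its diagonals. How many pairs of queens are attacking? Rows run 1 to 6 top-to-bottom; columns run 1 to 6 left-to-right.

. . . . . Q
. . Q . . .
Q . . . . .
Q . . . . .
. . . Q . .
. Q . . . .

2

Same column: (3,1)–(4,1) (column 1).
Same diagonal: (2,3)–(4,1) (|2−4| = |3−1| = 2).
Total attacking pairs: 2.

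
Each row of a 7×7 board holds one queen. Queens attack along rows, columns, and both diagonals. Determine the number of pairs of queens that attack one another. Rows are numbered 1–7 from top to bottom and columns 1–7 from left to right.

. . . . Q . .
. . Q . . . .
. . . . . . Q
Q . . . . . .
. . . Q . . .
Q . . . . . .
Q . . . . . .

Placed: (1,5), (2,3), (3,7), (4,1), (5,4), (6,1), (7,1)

5

Same column: (4,1)–(6,1) (column 1); (4,1)–(7,1) (column 1); (6,1)–(7,1) (column 1).
Same diagonal: (1,5)–(3,7) (|1−3| = |5−7| = 2); (2,3)–(4,1) (|2−4| = |3−1| = 2).
Total attacking pairs: 5.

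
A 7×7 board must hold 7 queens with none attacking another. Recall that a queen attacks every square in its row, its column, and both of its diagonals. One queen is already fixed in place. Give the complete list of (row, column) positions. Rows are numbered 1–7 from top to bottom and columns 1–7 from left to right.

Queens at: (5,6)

(1,3) (2,7) (3,2) (4,4) (5,6) (6,1) (7,5)

Row 1: attacked by (5,6)→{2,6}. Safe: 1, 3, 4, 5, 7. Place at column 3.
Row 2: attacked by (1,3)→{2,3,4}; (5,6)→{3,6}. Safe: 1, 5, 7. Place at column 7.
Row 3: attacked by (1,3)→{1,3,5}; (2,7)→{6,7}; (5,6)→{4,6}. Safe: 2. Place at column 2.
Row 4: attacked by (1,3)→{3,6}; (2,7)→{5,7}; (3,2)→{1,2,3}; (5,6)→{5,6,7}. Safe: 4. Place at column 4.
Row 6: attacked by (1,3)→{3}; (2,7)→{3,7}; (3,2)→{2,5}; (4,4)→{2,4,6}; (5,6)→{5,6,7}. Safe: 1. Place at column 1.
Row 7: attacked by (1,3)→{3}; (2,7)→{2,7}; (3,2)→{2,6}; (4,4)→{1,4,7}; (5,6)→{4,6}; (6,1)→{1,2}. Safe: 5. Place at column 5.
Columns [3, 7, 2, 4, 6, 1, 5], r−c [-2, -5, 1, 0, -1, 5, 2], r+c [4, 9, 5, 8, 11, 7, 12] are all distinct, so no two queens attack.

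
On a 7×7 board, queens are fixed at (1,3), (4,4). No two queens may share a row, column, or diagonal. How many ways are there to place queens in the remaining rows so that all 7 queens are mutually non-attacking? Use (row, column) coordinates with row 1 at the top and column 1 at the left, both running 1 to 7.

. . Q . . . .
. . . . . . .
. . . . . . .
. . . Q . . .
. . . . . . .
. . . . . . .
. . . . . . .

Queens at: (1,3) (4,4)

Branch on row 2: col 1 → 1; col 5 → 0; col 7 → 1.
Sum: 1 + 0 + 1 = 2.

2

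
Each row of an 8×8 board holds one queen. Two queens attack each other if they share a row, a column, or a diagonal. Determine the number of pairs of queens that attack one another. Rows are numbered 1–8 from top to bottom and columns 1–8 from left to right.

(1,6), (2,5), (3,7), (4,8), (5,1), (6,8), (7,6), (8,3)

Same column: (1,6)–(7,6) (column 6); (4,8)–(6,8) (column 8).
Same diagonal: (1,6)–(2,5) (|1−2| = |6−5| = 1); (3,7)–(4,8) (|3−4| = |7−8| = 1).
Total attacking pairs: 4.

4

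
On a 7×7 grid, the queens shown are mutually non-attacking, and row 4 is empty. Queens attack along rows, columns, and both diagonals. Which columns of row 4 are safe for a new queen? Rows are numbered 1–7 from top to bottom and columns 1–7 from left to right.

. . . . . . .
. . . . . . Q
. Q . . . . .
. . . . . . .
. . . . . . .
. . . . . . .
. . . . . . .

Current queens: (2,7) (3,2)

columns 4, 6

(2,7) attacks row 4 at column 7 and diagonals 5.
(3,2) attacks row 4 at column 2 and diagonals 1, 3.
Attacked columns: {1, 2, 3, 5, 7}. Safe: {4, 6}.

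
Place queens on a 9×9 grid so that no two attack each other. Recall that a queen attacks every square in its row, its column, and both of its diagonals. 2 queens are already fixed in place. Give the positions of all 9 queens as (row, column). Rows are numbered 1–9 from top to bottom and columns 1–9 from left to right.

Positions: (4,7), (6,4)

(1,8) (2,6) (3,2) (4,7) (5,1) (6,4) (7,9) (8,5) (9,3)

Row 1: attacked by (4,7)→{4,7}; (6,4)→{4,9}. Safe: 1, 2, 3, 5, 6, 8. Place at column 8.
Row 2: attacked by (1,8)→{7,8,9}; (4,7)→{5,7,9}; (6,4)→{4,8}. Safe: 1, 2, 3, 6. Place at column 6.
Row 3: attacked by (1,8)→{6,8}; (2,6)→{5,6,7}; (4,7)→{6,7,8}; (6,4)→{1,4,7}. Safe: 2, 3, 9. Place at column 2.
Row 5: attacked by (1,8)→{4,8}; (2,6)→{3,6,9}; (3,2)→{2,4}; (4,7)→{6,7,8}; (6,4)→{3,4,5}. Safe: 1. Place at column 1.
Row 7: attacked by (1,8)→{2,8}; (2,6)→{1,6}; (3,2)→{2,6}; (4,7)→{4,7}; (5,1)→{1,3}; (6,4)→{3,4,5}. Safe: 9. Place at column 9.
Row 8: attacked by (1,8)→{1,8}; (2,6)→{6}; (3,2)→{2,7}; (4,7)→{3,7}; (5,1)→{1,4}; (6,4)→{2,4,6}; (7,9)→{8,9}. Safe: 5. Place at column 5.
Row 9: attacked by (1,8)→{8}; (2,6)→{6}; (3,2)→{2,8}; (4,7)→{2,7}; (5,1)→{1,5}; (6,4)→{1,4,7}; (7,9)→{7,9}; (8,5)→{4,5,6}. Safe: 3. Place at column 3.
Columns [8, 6, 2, 7, 1, 4, 9, 5, 3], r−c [-7, -4, 1, -3, 4, 2, -2, 3, 6], r+c [9, 8, 5, 11, 6, 10, 16, 13, 12] are all distinct, so no two queens attack.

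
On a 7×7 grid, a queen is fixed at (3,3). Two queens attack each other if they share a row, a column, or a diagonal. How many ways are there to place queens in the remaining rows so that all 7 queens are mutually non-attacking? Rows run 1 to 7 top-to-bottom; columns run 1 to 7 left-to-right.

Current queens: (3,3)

Branch on row 1: col 2 → 2; col 4 → 2; col 6 → 1; col 7 → 1.
Sum: 2 + 2 + 1 + 1 = 6.

6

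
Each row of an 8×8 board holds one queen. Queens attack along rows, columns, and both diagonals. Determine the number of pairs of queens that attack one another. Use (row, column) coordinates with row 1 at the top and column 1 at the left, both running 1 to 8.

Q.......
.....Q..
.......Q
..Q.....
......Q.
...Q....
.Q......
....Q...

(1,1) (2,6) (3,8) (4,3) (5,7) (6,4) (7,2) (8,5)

All columns are distinct and no two queens satisfy |Δrow| = |Δcol|, so no pair attacks.

0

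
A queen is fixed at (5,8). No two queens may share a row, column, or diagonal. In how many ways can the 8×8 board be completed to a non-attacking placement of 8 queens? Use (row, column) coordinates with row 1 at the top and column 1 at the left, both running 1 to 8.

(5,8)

Branch on row 1: col 1 → 1; col 2 → 1; col 3 → 4; col 5 → 5; col 6 → 4; col 7 → 3.
Sum: 1 + 1 + 4 + 5 + 4 + 3 = 18.

18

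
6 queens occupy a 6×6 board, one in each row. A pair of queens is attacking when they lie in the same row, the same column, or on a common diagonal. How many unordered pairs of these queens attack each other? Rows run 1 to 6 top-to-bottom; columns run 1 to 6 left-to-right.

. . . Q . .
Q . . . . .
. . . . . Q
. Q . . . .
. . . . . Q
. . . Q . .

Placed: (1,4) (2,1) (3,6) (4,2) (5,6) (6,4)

4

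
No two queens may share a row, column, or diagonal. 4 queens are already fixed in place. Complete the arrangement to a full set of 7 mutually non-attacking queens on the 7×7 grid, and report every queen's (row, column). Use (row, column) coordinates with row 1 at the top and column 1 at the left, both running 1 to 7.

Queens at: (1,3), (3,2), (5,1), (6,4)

(1,3) (2,6) (3,2) (4,5) (5,1) (6,4) (7,7)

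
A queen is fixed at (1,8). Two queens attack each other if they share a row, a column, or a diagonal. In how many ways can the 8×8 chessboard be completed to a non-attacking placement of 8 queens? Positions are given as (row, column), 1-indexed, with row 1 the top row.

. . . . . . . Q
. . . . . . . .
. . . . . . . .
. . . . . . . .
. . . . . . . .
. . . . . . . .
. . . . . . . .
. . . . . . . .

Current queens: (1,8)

4

Branch on row 2: col 1 → 0; col 2 → 2; col 3 → 1; col 4 → 1; col 5 → 0; col 6 → 0.
Sum: 0 + 2 + 1 + 1 + 0 + 0 = 4.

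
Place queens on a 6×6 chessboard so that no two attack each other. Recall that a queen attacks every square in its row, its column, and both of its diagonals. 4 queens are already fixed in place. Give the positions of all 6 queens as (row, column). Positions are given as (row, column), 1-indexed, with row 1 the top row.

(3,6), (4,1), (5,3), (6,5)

Row 1: attacked by (3,6)→{4,6}; (4,1)→{1,4}; (5,3)→{3}; (6,5)→{5}. Safe: 2. Place at column 2.
Row 2: attacked by (1,2)→{1,2,3}; (3,6)→{5,6}; (4,1)→{1,3}; (5,3)→{3,6}; (6,5)→{1,5}. Safe: 4. Place at column 4.
Columns [2, 4, 6, 1, 3, 5], r−c [-1, -2, -3, 3, 2, 1], r+c [3, 6, 9, 5, 8, 11] are all distinct, so no two queens attack.

(1,2) (2,4) (3,6) (4,1) (5,3) (6,5)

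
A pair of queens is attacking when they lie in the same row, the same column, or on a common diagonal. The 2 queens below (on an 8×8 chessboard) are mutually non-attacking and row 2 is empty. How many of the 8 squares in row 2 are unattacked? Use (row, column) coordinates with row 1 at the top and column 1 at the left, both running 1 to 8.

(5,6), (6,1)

4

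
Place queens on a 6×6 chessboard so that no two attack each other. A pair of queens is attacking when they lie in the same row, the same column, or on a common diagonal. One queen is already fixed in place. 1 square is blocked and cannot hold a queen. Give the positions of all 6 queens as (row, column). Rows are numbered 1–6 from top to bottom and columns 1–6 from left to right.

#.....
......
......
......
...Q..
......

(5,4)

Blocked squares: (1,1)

(1,5) (2,3) (3,1) (4,6) (5,4) (6,2)

Row 1: attacked by (5,4)→{4}. Blocked: 1. Safe: 2, 3, 5, 6. Place at column 5.
Row 2: attacked by (1,5)→{4,5,6}; (5,4)→{1,4}. Safe: 2, 3. Place at column 3.
Row 3: attacked by (1,5)→{3,5}; (2,3)→{2,3,4}; (5,4)→{2,4,6}. Safe: 1. Place at column 1.
Row 4: attacked by (1,5)→{2,5}; (2,3)→{1,3,5}; (3,1)→{1,2}; (5,4)→{3,4,5}. Safe: 6. Place at column 6.
Row 6: attacked by (1,5)→{5}; (2,3)→{3}; (3,1)→{1,4}; (4,6)→{4,6}; (5,4)→{3,4,5}. Safe: 2. Place at column 2.
Columns [5, 3, 1, 6, 4, 2], r−c [-4, -1, 2, -2, 1, 4], r+c [6, 5, 4, 10, 9, 8] are all distinct, so no two queens attack.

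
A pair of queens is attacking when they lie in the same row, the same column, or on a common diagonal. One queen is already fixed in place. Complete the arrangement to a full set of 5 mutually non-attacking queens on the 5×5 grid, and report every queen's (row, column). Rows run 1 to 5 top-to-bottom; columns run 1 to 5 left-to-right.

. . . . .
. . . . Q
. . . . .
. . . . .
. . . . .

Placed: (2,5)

(1,2) (2,5) (3,3) (4,1) (5,4)

Row 1: attacked by (2,5)→{4,5}. Safe: 1, 2, 3. Place at column 2.
Row 3: attacked by (1,2)→{2,4}; (2,5)→{4,5}. Safe: 1, 3. Place at column 3.
Row 4: attacked by (1,2)→{2,5}; (2,5)→{3,5}; (3,3)→{2,3,4}. Safe: 1. Place at column 1.
Row 5: attacked by (1,2)→{2}; (2,5)→{2,5}; (3,3)→{1,3,5}; (4,1)→{1,2}. Safe: 4. Place at column 4.
Columns [2, 5, 3, 1, 4], r−c [-1, -3, 0, 3, 1], r+c [3, 7, 6, 5, 9] are all distinct, so no two queens attack.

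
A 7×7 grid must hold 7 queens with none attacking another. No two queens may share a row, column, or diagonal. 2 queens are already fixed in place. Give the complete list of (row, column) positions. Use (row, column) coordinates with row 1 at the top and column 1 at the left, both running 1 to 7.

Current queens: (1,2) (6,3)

(1,2) (2,5) (3,7) (4,4) (5,1) (6,3) (7,6)

Row 2: attacked by (1,2)→{1,2,3}; (6,3)→{3,7}. Safe: 4, 5, 6. Place at column 5.
Row 3: attacked by (1,2)→{2,4}; (2,5)→{4,5,6}; (6,3)→{3,6}. Safe: 1, 7. Place at column 7.
Row 4: attacked by (1,2)→{2,5}; (2,5)→{3,5,7}; (3,7)→{6,7}; (6,3)→{1,3,5}. Safe: 4. Place at column 4.
Row 5: attacked by (1,2)→{2,6}; (2,5)→{2,5}; (3,7)→{5,7}; (4,4)→{3,4,5}; (6,3)→{2,3,4}. Safe: 1. Place at column 1.
Row 7: attacked by (1,2)→{2}; (2,5)→{5}; (3,7)→{3,7}; (4,4)→{1,4,7}; (5,1)→{1,3}; (6,3)→{2,3,4}. Safe: 6. Place at column 6.
Columns [2, 5, 7, 4, 1, 3, 6], r−c [-1, -3, -4, 0, 4, 3, 1], r+c [3, 7, 10, 8, 6, 9, 13] are all distinct, so no two queens attack.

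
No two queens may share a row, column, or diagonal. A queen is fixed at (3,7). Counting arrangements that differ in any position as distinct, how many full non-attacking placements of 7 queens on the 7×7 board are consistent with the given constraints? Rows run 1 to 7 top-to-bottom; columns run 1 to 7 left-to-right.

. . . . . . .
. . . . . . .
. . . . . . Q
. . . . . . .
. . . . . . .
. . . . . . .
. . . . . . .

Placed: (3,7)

Branch on row 1: col 1 → 1; col 2 → 1; col 3 → 1; col 4 → 1; col 6 → 2.
Sum: 1 + 1 + 1 + 1 + 2 = 6.

6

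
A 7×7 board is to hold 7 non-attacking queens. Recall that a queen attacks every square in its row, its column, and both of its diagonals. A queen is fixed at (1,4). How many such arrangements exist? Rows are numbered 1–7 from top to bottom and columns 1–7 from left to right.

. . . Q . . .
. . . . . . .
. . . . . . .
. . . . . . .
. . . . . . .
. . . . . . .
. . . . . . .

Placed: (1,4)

6

Branch on row 2: col 1 → 2; col 2 → 1; col 6 → 1; col 7 → 2.
Sum: 2 + 1 + 1 + 2 = 6.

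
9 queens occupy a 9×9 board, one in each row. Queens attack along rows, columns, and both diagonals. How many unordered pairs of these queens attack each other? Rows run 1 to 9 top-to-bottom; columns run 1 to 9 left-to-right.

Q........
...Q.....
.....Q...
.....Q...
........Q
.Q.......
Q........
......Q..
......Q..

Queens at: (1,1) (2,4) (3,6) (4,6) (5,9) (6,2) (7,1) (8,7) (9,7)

Same column: (1,1)–(7,1) (column 1); (3,6)–(4,6) (column 6); (8,7)–(9,7) (column 7).
Same diagonal: (2,4)–(4,6) (|2−4| = |4−6| = 2); (6,2)–(7,1) (|6−7| = |2−1| = 1).
Total attacking pairs: 5.

5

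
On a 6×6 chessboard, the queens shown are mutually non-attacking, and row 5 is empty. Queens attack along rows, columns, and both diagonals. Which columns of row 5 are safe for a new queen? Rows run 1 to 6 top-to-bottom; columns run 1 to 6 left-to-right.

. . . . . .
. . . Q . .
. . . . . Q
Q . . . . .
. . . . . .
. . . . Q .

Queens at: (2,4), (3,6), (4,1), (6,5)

columns 3

(2,4) attacks row 5 at column 4 and diagonals 1.
(3,6) attacks row 5 at column 6 and diagonals 4.
(4,1) attacks row 5 at column 1 and diagonals 2.
(6,5) attacks row 5 at column 5 and diagonals 4, 6.
Attacked columns: {1, 2, 4, 5, 6}. Safe: {3}.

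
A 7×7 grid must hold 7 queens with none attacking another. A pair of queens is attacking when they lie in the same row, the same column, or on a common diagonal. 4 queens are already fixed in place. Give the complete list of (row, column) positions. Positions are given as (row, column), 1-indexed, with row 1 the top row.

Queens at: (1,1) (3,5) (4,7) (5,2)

Row 2: attacked by (1,1)→{1,2}; (3,5)→{4,5,6}; (4,7)→{5,7}; (5,2)→{2,5}. Safe: 3. Place at column 3.
Row 6: attacked by (1,1)→{1,6}; (2,3)→{3,7}; (3,5)→{2,5}; (4,7)→{5,7}; (5,2)→{1,2,3}. Safe: 4. Place at column 4.
Row 7: attacked by (1,1)→{1,7}; (2,3)→{3}; (3,5)→{1,5}; (4,7)→{4,7}; (5,2)→{2,4}; (6,4)→{3,4,5}. Safe: 6. Place at column 6.
Columns [1, 3, 5, 7, 2, 4, 6], r−c [0, -1, -2, -3, 3, 2, 1], r+c [2, 5, 8, 11, 7, 10, 13] are all distinct, so no two queens attack.

(1,1) (2,3) (3,5) (4,7) (5,2) (6,4) (7,6)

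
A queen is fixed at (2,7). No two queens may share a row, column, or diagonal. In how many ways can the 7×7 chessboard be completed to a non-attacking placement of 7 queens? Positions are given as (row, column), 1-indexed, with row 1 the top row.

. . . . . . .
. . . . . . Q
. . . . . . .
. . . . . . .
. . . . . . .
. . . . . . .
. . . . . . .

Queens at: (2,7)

Branch on row 1: col 1 → 0; col 2 → 1; col 3 → 2; col 4 → 2; col 5 → 2.
Sum: 0 + 1 + 2 + 2 + 2 = 7.

7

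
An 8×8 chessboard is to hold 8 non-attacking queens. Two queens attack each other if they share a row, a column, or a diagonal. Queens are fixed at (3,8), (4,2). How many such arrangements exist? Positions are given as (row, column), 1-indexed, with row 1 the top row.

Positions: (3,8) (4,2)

Branch on row 1: col 1 → 0; col 3 → 1; col 4 → 1; col 7 → 1.
Sum: 0 + 1 + 1 + 1 = 3.

3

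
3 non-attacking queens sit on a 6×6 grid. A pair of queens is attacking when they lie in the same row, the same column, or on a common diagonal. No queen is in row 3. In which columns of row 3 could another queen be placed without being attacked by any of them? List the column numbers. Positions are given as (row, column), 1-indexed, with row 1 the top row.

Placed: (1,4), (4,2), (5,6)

(1,4) attacks row 3 at column 4 and diagonals 2, 6.
(4,2) attacks row 3 at column 2 and diagonals 1, 3.
(5,6) attacks row 3 at column 6 and diagonals 4.
Attacked columns: {1, 2, 3, 4, 6}. Safe: {5}.

columns 5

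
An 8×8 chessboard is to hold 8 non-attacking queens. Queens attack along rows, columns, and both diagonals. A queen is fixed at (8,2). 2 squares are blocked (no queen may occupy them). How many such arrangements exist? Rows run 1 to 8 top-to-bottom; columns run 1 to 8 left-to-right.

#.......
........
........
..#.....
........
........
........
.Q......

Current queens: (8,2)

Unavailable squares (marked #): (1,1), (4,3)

5

Branch on row 1: col 3 → 2; col 4 → 1; col 5 → 2; col 6 → 0; col 7 → 0; col 8 → 0.
Sum: 2 + 1 + 2 + 0 + 0 + 0 = 5.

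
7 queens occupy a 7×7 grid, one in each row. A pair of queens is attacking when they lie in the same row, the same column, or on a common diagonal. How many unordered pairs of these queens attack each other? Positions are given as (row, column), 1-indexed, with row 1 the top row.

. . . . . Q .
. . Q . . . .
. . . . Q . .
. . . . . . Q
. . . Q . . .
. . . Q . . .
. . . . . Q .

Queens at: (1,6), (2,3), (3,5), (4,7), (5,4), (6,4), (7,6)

Same column: (1,6)–(7,6) (column 6); (5,4)–(6,4) (column 4).
Same diagonal: (5,4)–(7,6) (|5−7| = |4−6| = 2).
Total attacking pairs: 3.

3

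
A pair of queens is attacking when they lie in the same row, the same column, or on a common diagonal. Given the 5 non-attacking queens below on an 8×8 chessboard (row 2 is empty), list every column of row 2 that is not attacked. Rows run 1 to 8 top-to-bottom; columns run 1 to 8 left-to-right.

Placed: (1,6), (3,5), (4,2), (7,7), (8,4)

columns 1, 3, 8

(1,6) attacks row 2 at column 6 and diagonals 5, 7.
(3,5) attacks row 2 at column 5 and diagonals 4, 6.
(4,2) attacks row 2 at column 2 and diagonals 4.
(7,7) attacks row 2 at column 7 and diagonals 2.
(8,4) attacks row 2 at column 4.
Attacked columns: {2, 4, 5, 6, 7}. Safe: {1, 3, 8}.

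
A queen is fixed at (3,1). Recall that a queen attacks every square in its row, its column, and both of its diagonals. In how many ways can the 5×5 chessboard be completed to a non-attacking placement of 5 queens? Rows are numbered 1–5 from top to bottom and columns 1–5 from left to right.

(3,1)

Branch on row 1: col 2 → 1; col 4 → 0; col 5 → 1.
Sum: 1 + 0 + 1 = 2.

2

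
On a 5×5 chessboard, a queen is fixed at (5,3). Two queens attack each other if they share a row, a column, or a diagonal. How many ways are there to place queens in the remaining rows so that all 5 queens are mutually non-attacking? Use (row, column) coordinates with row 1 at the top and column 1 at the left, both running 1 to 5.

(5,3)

Branch on row 1: col 1 → 1; col 2 → 0; col 4 → 0; col 5 → 1.
Sum: 1 + 0 + 0 + 1 = 2.

2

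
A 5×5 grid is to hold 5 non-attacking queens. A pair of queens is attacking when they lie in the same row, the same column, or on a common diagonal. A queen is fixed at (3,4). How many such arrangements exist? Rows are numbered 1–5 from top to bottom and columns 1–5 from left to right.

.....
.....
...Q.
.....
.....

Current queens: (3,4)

Branch on row 1: col 1 → 0; col 3 → 1; col 5 → 1.
Sum: 0 + 1 + 1 = 2.

2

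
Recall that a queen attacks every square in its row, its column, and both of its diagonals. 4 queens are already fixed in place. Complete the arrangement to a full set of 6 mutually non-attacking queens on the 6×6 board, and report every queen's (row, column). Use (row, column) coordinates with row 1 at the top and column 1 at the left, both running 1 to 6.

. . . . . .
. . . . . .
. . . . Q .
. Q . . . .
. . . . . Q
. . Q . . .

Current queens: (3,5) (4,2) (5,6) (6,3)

Row 1: attacked by (3,5)→{3,5}; (4,2)→{2,5}; (5,6)→{2,6}; (6,3)→{3}. Safe: 1, 4. Place at column 4.
Row 2: attacked by (1,4)→{3,4,5}; (3,5)→{4,5,6}; (4,2)→{2,4}; (5,6)→{3,6}; (6,3)→{3}. Safe: 1. Place at column 1.
Columns [4, 1, 5, 2, 6, 3], r−c [-3, 1, -2, 2, -1, 3], r+c [5, 3, 8, 6, 11, 9] are all distinct, so no two queens attack.

(1,4) (2,1) (3,5) (4,2) (5,6) (6,3)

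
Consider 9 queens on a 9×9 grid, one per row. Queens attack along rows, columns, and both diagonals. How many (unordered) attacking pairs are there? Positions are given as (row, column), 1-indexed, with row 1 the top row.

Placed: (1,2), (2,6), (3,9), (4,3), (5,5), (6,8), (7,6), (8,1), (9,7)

Same column: (2,6)–(7,6) (column 6).
Same diagonal: (4,3)–(7,6) (|4−7| = |3−6| = 3).
Total attacking pairs: 2.

2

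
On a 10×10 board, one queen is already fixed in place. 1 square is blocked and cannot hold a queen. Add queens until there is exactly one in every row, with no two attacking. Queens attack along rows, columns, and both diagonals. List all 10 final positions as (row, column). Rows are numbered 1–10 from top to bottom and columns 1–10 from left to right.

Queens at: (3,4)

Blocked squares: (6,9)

(1,10) (2,6) (3,4) (4,9) (5,1) (6,3) (7,7) (8,2) (9,8) (10,5)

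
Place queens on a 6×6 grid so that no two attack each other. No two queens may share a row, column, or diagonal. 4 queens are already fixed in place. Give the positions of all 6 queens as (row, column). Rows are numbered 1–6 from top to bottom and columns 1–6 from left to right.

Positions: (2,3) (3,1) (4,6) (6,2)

(1,5) (2,3) (3,1) (4,6) (5,4) (6,2)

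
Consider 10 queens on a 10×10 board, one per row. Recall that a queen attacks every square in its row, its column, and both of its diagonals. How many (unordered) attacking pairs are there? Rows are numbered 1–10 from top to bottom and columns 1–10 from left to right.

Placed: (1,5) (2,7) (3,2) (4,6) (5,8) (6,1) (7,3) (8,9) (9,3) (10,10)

Same column: (7,3)–(9,3) (column 3).
Same diagonal: (4,6)–(7,3) (|4−7| = |6−3| = 3).
Total attacking pairs: 2.

2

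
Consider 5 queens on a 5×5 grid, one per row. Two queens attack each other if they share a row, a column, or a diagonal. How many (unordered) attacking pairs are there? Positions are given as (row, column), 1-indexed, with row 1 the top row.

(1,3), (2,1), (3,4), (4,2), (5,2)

Same column: (4,2)–(5,2) (column 2).
Same diagonal: (3,4)–(5,2) (|3−5| = |4−2| = 2).
Total attacking pairs: 2.

2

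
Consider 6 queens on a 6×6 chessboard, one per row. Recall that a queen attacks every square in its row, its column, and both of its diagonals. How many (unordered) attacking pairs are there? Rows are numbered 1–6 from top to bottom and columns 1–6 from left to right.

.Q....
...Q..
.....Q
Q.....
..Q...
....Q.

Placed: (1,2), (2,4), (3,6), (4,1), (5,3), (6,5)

All columns are distinct and no two queens satisfy |Δrow| = |Δcol|, so no pair attacks.

0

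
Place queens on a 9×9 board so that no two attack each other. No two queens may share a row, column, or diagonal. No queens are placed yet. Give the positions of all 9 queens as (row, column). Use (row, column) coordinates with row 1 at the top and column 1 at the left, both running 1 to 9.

Row 1: Safe: 1, 2, 3, 4, 5, 6, 7, 8, 9. Place at column 9.
Row 2: attacked by (1,9)→{8,9}. Safe: 1, 2, 3, 4, 5, 6, 7. Place at column 2.
Row 3: attacked by (1,9)→{7,9}; (2,2)→{1,2,3}. Safe: 4, 5, 6, 8. Place at column 5.
Row 4: attacked by (1,9)→{6,9}; (2,2)→{2,4}; (3,5)→{4,5,6}. Safe: 1, 3, 7, 8. Place at column 7.
Row 5: attacked by (1,9)→{5,9}; (2,2)→{2,5}; (3,5)→{3,5,7}; (4,7)→{6,7,8}. Safe: 1, 4. Place at column 4.
Row 6: attacked by (1,9)→{4,9}; (2,2)→{2,6}; (3,5)→{2,5,8}; (4,7)→{5,7,9}; (5,4)→{3,4,5}. Safe: 1. Place at column 1.
Row 7: attacked by (1,9)→{3,9}; (2,2)→{2,7}; (3,5)→{1,5,9}; (4,7)→{4,7}; (5,4)→{2,4,6}; (6,1)→{1,2}. Safe: 8. Place at column 8.
Row 8: attacked by (1,9)→{2,9}; (2,2)→{2,8}; (3,5)→{5}; (4,7)→{3,7}; (5,4)→{1,4,7}; (6,1)→{1,3}; (7,8)→{7,8,9}. Safe: 6. Place at column 6.
Row 9: attacked by (1,9)→{1,9}; (2,2)→{2,9}; (3,5)→{5}; (4,7)→{2,7}; (5,4)→{4,8}; (6,1)→{1,4}; (7,8)→{6,8}; (8,6)→{5,6,7}. Safe: 3. Place at column 3.
Columns [9, 2, 5, 7, 4, 1, 8, 6, 3], r−c [-8, 0, -2, -3, 1, 5, -1, 2, 6], r+c [10, 4, 8, 11, 9, 7, 15, 14, 12] are all distinct, so no two queens attack.

(1,9) (2,2) (3,5) (4,7) (5,4) (6,1) (7,8) (8,6) (9,3)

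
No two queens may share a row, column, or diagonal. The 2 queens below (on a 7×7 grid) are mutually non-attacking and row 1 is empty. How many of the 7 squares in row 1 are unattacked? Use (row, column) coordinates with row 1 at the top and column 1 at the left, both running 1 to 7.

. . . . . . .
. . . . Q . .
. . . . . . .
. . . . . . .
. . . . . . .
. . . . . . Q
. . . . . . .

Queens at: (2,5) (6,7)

2

(2,5) attacks row 1 at column 5 and diagonals 4, 6.
(6,7) attacks row 1 at column 7 and diagonals 2.
Attacked columns: {2, 4, 5, 6, 7}. Safe: {1, 3}.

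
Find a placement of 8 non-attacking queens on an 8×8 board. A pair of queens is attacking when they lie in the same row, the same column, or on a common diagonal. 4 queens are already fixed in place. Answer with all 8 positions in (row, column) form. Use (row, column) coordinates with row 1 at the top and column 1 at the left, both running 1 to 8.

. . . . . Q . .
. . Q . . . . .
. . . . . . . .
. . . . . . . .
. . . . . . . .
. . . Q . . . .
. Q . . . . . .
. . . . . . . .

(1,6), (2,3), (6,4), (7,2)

(1,6) (2,3) (3,5) (4,7) (5,1) (6,4) (7,2) (8,8)

Row 3: attacked by (1,6)→{4,6,8}; (2,3)→{2,3,4}; (6,4)→{1,4,7}; (7,2)→{2,6}. Safe: 5. Place at column 5.
Row 4: attacked by (1,6)→{3,6}; (2,3)→{1,3,5}; (3,5)→{4,5,6}; (6,4)→{2,4,6}; (7,2)→{2,5}. Safe: 7, 8. Place at column 7.
Row 5: attacked by (1,6)→{2,6}; (2,3)→{3,6}; (3,5)→{3,5,7}; (4,7)→{6,7,8}; (6,4)→{3,4,5}; (7,2)→{2,4}. Safe: 1. Place at column 1.
Row 8: attacked by (1,6)→{6}; (2,3)→{3}; (3,5)→{5}; (4,7)→{3,7}; (5,1)→{1,4}; (6,4)→{2,4,6}; (7,2)→{1,2,3}. Safe: 8. Place at column 8.
Columns [6, 3, 5, 7, 1, 4, 2, 8], r−c [-5, -1, -2, -3, 4, 2, 5, 0], r+c [7, 5, 8, 11, 6, 10, 9, 16] are all distinct, so no two queens attack.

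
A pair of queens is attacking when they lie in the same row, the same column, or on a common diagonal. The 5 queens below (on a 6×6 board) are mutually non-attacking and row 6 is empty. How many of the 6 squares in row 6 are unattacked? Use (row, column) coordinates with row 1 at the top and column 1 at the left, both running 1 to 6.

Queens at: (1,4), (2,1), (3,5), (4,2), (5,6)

(1,4) attacks row 6 at column 4.
(2,1) attacks row 6 at column 1 and diagonals 5.
(3,5) attacks row 6 at column 5 and diagonals 2.
(4,2) attacks row 6 at column 2 and diagonals 4.
(5,6) attacks row 6 at column 6 and diagonals 5.
Attacked columns: {1, 2, 4, 5, 6}. Safe: {3}.

1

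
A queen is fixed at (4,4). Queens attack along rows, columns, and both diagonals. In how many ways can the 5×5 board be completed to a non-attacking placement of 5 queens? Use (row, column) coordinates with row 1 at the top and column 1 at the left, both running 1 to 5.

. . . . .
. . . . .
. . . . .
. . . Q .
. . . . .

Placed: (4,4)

Branch on row 1: col 2 → 0; col 3 → 1; col 5 → 1.
Sum: 0 + 1 + 1 = 2.

2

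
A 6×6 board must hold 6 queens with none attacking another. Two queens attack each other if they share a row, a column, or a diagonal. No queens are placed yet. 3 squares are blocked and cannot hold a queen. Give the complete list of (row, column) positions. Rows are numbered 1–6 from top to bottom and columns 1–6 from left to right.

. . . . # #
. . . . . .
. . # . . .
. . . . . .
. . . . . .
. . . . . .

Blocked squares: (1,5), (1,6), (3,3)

(1,4) (2,1) (3,5) (4,2) (5,6) (6,3)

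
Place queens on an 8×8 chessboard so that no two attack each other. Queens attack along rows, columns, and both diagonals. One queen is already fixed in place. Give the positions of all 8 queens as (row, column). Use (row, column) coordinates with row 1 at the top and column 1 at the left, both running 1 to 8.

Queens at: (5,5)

Row 1: attacked by (5,5)→{1,5}. Safe: 2, 3, 4, 6, 7, 8. Place at column 6.
Row 2: attacked by (1,6)→{5,6,7}; (5,5)→{2,5,8}. Safe: 1, 3, 4. Place at column 4.
Row 3: attacked by (1,6)→{4,6,8}; (2,4)→{3,4,5}; (5,5)→{3,5,7}. Safe: 1, 2. Place at column 2.
Row 4: attacked by (1,6)→{3,6}; (2,4)→{2,4,6}; (3,2)→{1,2,3}; (5,5)→{4,5,6}. Safe: 7, 8. Place at column 8.
Row 6: attacked by (1,6)→{1,6}; (2,4)→{4,8}; (3,2)→{2,5}; (4,8)→{6,8}; (5,5)→{4,5,6}. Safe: 3, 7. Place at column 7.
Row 7: attacked by (1,6)→{6}; (2,4)→{4}; (3,2)→{2,6}; (4,8)→{5,8}; (5,5)→{3,5,7}; (6,7)→{6,7,8}. Safe: 1. Place at column 1.
Row 8: attacked by (1,6)→{6}; (2,4)→{4}; (3,2)→{2,7}; (4,8)→{4,8}; (5,5)→{2,5,8}; (6,7)→{5,7}; (7,1)→{1,2}. Safe: 3. Place at column 3.
Columns [6, 4, 2, 8, 5, 7, 1, 3], r−c [-5, -2, 1, -4, 0, -1, 6, 5], r+c [7, 6, 5, 12, 10, 13, 8, 11] are all distinct, so no two queens attack.

(1,6) (2,4) (3,2) (4,8) (5,5) (6,7) (7,1) (8,3)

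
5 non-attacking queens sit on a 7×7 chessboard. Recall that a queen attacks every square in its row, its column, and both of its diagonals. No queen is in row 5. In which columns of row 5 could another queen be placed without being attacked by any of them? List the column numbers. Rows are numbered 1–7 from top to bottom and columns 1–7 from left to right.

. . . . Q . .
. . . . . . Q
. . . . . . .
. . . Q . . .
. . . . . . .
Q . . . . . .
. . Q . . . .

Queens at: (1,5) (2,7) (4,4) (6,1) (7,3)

(1,5) attacks row 5 at column 5 and diagonals 1.
(2,7) attacks row 5 at column 7 and diagonals 4.
(4,4) attacks row 5 at column 4 and diagonals 3, 5.
(6,1) attacks row 5 at column 1 and diagonals 2.
(7,3) attacks row 5 at column 3 and diagonals 1, 5.
Attacked columns: {1, 2, 3, 4, 5, 7}. Safe: {6}.

columns 6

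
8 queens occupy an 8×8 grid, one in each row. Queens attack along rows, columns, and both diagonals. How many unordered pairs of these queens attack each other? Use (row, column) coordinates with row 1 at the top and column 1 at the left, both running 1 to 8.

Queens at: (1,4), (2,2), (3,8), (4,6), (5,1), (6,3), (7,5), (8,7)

0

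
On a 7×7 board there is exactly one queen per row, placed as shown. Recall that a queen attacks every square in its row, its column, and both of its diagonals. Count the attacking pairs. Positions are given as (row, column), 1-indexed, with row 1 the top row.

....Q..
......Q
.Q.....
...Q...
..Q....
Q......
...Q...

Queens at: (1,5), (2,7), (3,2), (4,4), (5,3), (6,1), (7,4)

Same column: (4,4)–(7,4) (column 4).
Same diagonal: (4,4)–(5,3) (|4−5| = |4−3| = 1).
Total attacking pairs: 2.

2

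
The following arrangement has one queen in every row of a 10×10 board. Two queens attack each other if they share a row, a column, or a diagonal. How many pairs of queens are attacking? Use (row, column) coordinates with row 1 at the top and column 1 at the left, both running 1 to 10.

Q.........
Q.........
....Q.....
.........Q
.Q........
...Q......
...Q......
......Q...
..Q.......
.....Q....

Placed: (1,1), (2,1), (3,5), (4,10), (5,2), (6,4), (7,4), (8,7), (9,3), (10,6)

4

Same column: (1,1)–(2,1) (column 1); (6,4)–(7,4) (column 4).
Same diagonal: (2,1)–(8,7) (|2−8| = |1−7| = 6); (5,2)–(7,4) (|5−7| = |2−4| = 2).
Total attacking pairs: 4.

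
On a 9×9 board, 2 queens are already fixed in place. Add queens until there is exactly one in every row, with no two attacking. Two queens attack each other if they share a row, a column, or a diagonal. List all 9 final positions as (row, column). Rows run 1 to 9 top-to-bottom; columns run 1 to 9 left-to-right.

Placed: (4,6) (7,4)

(1,8) (2,5) (3,1) (4,6) (5,9) (6,2) (7,4) (8,7) (9,3)

Row 1: attacked by (4,6)→{3,6,9}; (7,4)→{4}. Safe: 1, 2, 5, 7, 8. Place at column 8.
Row 2: attacked by (1,8)→{7,8,9}; (4,6)→{4,6,8}; (7,4)→{4,9}. Safe: 1, 2, 3, 5. Place at column 5.
Row 3: attacked by (1,8)→{6,8}; (2,5)→{4,5,6}; (4,6)→{5,6,7}; (7,4)→{4,8}. Safe: 1, 2, 3, 9. Place at column 1.
Row 5: attacked by (1,8)→{4,8}; (2,5)→{2,5,8}; (3,1)→{1,3}; (4,6)→{5,6,7}; (7,4)→{2,4,6}. Safe: 9. Place at column 9.
Row 6: attacked by (1,8)→{3,8}; (2,5)→{1,5,9}; (3,1)→{1,4}; (4,6)→{4,6,8}; (5,9)→{8,9}; (7,4)→{3,4,5}. Safe: 2, 7. Place at column 2.
Row 8: attacked by (1,8)→{1,8}; (2,5)→{5}; (3,1)→{1,6}; (4,6)→{2,6}; (5,9)→{6,9}; (6,2)→{2,4}; (7,4)→{3,4,5}. Safe: 7. Place at column 7.
Row 9: attacked by (1,8)→{8}; (2,5)→{5}; (3,1)→{1,7}; (4,6)→{1,6}; (5,9)→{5,9}; (6,2)→{2,5}; (7,4)→{2,4,6}; (8,7)→{6,7,8}. Safe: 3. Place at column 3.
Columns [8, 5, 1, 6, 9, 2, 4, 7, 3], r−c [-7, -3, 2, -2, -4, 4, 3, 1, 6], r+c [9, 7, 4, 10, 14, 8, 11, 15, 12] are all distinct, so no two queens attack.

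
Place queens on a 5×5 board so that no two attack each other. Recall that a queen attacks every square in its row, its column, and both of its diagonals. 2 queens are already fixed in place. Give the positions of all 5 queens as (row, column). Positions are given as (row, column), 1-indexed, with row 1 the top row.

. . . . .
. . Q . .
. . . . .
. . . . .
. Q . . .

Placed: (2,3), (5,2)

(1,5) (2,3) (3,1) (4,4) (5,2)

Row 1: attacked by (2,3)→{2,3,4}; (5,2)→{2}. Safe: 1, 5. Place at column 5.
Row 3: attacked by (1,5)→{3,5}; (2,3)→{2,3,4}; (5,2)→{2,4}. Safe: 1. Place at column 1.
Row 4: attacked by (1,5)→{2,5}; (2,3)→{1,3,5}; (3,1)→{1,2}; (5,2)→{1,2,3}. Safe: 4. Place at column 4.
Columns [5, 3, 1, 4, 2], r−c [-4, -1, 2, 0, 3], r+c [6, 5, 4, 8, 7] are all distinct, so no two queens attack.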